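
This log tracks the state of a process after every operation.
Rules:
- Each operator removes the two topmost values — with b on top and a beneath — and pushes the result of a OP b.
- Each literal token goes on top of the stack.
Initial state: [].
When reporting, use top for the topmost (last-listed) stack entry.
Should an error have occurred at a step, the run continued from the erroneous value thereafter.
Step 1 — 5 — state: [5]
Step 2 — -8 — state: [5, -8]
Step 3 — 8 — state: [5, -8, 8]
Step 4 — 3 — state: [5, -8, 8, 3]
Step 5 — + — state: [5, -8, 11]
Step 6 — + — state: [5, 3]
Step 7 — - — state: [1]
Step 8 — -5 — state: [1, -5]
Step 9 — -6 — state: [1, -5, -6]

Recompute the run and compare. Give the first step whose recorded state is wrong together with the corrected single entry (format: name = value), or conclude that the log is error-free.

step 7, top = 2

Recomputing the run from the initial state:
step 1: [5]
step 2: [5, -8]
step 3: [5, -8, 8]
step 4: [5, -8, 8, 3]
step 5: [5, -8, 11]
step 6: [5, 3]
step 7: [2]
step 8: [2, -5]
step 9: [2, -5, -6]
The first disagreement with the log is at step 7, where the value should be top = 2.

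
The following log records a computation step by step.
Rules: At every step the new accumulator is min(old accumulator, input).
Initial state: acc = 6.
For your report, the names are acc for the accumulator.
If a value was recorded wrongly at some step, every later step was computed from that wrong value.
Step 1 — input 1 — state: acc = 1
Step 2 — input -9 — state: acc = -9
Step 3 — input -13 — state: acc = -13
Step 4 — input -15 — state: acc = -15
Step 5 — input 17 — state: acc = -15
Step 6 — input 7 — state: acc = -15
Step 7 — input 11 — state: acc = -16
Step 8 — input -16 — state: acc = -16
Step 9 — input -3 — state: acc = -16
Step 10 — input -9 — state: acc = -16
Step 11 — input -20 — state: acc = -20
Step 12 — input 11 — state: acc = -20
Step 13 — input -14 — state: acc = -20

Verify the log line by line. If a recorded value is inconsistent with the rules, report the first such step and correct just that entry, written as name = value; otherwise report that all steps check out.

step 7, acc = -15

Recomputing the run from the initial state:
step 1: acc = 1
step 2: acc = -9
step 3: acc = -13
step 4: acc = -15
step 5: acc = -15
step 6: acc = -15
step 7: acc = -15
step 8: acc = -16
step 9: acc = -16
step 10: acc = -16
step 11: acc = -20
step 12: acc = -20
step 13: acc = -20
The first disagreement with the log is at step 7, where the value should be acc = -15.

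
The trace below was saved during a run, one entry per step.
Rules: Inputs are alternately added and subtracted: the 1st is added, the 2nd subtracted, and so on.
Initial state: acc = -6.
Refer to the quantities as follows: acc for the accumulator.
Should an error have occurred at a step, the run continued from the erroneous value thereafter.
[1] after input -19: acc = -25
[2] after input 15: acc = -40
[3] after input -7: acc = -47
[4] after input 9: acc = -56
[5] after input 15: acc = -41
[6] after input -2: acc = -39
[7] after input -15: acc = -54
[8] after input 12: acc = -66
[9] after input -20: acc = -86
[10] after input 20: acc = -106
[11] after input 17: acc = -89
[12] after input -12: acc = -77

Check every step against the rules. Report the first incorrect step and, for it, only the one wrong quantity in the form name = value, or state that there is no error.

no error

Recomputing the run from the initial state:
step 1: acc = -25
step 2: acc = -40
step 3: acc = -47
step 4: acc = -56
step 5: acc = -41
step 6: acc = -39
step 7: acc = -54
step 8: acc = -66
step 9: acc = -86
step 10: acc = -106
step 11: acc = -89
step 12: acc = -77
This matches the trace at every step.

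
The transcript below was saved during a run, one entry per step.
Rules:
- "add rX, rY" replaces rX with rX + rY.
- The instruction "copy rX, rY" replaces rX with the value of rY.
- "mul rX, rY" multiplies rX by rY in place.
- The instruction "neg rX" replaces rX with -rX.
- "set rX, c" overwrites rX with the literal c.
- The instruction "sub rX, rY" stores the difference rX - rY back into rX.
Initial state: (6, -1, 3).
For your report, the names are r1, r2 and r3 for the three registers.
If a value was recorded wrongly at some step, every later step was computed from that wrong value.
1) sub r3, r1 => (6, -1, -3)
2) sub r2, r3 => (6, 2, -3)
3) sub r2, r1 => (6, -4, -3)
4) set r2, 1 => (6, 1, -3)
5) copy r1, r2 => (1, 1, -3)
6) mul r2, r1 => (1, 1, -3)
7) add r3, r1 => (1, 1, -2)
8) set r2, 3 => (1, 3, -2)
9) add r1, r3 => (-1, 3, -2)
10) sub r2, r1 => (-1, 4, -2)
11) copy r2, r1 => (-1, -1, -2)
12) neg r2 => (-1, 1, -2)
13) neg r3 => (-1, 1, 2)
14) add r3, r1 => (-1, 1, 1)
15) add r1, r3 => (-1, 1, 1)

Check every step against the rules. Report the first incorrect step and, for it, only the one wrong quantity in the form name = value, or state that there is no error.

1. r3 = 3 - 6 = -3 (no discrepancy)
2. r2 = -1 - -3 = 2 (checks out)
3. r2 = 2 - 6 = -4 (checks out)
4. r2 = 1 (in agreement)
5. r1 = 1 (no discrepancy)
6. r2 = 1 * 1 = 1 (matches)
7. r3 = -3 + 1 = -2 (consistent with the transcript)
8. r2 = 3 (exactly as logged)
9. r1 = 1 + -2 = -1 (same as recorded)
10. r2 = 3 - -1 = 4 (consistent with the transcript)
11. r2 = -1 (checks out)
12. r2 = -(-1) = 1 (no discrepancy)
13. r3 = -(-2) = 2 (same as recorded)
14. r3 = 2 + -1 = 1 (in agreement)
15. r1 = -1 + 1 = 0 (the transcript disagrees here)
First deviation found at step 15; the corrected entry is r1 = 0.

step 15, r1 = 0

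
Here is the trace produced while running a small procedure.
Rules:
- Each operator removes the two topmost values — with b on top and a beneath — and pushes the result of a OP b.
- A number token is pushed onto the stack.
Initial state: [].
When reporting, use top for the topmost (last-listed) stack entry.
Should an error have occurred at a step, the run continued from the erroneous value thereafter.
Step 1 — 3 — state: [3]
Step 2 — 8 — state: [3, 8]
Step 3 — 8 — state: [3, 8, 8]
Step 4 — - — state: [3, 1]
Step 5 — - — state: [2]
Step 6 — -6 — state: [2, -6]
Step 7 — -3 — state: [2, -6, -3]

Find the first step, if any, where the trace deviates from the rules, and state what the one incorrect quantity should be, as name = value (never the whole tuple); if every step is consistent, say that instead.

step 4, top = 0

step 1: push 3: top = 3 -> checks out
step 2: push 8: top = 8 -> exactly as logged
step 3: push 8: top = 8 -> same as recorded
step 4: 8 - 8 = 0 -> not what was recorded
First incorrect step: 4; the correct value is top = 0.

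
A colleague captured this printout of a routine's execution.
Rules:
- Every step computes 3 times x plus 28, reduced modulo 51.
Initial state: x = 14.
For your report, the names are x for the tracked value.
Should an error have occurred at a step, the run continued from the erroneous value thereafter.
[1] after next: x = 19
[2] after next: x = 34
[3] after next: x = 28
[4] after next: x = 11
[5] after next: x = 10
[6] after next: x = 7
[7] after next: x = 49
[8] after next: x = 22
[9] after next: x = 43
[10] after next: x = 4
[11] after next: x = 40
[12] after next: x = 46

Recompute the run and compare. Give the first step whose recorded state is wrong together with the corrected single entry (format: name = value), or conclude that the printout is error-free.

step 1: x = (3*14 + 28) mod 51 = 19 -> verified
step 2: x = (3*19 + 28) mod 51 = 34 -> agrees with the printout
step 3: x = (3*34 + 28) mod 51 = 28 -> agrees with the printout
step 4: x = (3*28 + 28) mod 51 = 10 -> this is not what the printout shows
The earliest wrong entry is at step 4: it should read x = 10.

step 4, x = 10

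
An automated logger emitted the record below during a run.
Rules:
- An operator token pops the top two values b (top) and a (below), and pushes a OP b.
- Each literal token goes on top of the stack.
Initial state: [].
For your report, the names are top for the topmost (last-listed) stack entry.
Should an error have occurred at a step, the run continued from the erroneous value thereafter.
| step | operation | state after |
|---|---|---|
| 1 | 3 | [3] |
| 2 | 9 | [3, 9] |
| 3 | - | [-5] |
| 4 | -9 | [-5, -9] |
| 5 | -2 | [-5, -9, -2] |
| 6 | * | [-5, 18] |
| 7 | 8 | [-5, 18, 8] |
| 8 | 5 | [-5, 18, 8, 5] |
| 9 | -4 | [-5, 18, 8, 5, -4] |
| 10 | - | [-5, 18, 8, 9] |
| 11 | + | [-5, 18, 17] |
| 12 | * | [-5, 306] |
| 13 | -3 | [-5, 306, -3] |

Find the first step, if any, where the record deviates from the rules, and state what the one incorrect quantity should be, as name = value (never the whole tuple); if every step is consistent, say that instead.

step 3, top = -6

step 1: push 3: top = 3 -> consistent with the record
step 2: push 9: top = 9 -> in agreement
step 3: 3 - 9 = -6 -> the record has a different value
Conclusion: step 3 carries the first error; the entry should be top = -6.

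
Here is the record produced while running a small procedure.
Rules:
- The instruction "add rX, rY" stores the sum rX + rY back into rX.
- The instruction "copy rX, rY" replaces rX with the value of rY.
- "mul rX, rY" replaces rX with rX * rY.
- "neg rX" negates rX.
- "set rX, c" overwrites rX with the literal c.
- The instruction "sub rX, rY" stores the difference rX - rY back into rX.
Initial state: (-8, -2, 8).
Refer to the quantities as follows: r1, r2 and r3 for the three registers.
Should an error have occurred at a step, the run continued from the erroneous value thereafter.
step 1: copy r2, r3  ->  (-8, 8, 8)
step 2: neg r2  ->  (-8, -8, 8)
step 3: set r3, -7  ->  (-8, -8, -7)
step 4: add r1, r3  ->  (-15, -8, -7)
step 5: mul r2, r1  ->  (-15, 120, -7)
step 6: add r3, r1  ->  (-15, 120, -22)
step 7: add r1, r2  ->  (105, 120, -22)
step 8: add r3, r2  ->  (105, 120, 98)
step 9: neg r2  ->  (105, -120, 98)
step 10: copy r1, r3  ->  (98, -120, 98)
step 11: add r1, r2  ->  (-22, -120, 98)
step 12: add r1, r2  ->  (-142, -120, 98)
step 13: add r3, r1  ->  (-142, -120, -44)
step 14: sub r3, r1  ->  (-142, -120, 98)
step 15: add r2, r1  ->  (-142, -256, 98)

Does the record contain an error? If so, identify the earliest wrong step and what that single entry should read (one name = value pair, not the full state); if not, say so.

step 15, r2 = -262

step 1: r2 = 8 -> exactly as logged
step 2: r2 = -(8) = -8 -> checks out
step 3: r3 = -7 -> exactly as logged
step 4: r1 = -8 + -7 = -15 -> confirmed correct
step 5: r2 = -8 * -15 = 120 -> confirmed correct
step 6: r3 = -7 + -15 = -22 -> same as recorded
step 7: r1 = -15 + 120 = 105 -> in agreement
step 8: r3 = -22 + 120 = 98 -> same as recorded
step 9: r2 = -(120) = -120 -> verified
step 10: r1 = 98 -> in agreement
step 11: r1 = 98 + -120 = -22 -> consistent with the record
step 12: r1 = -22 + -120 = -142 -> matches
step 13: r3 = 98 + -142 = -44 -> matches
step 14: r3 = -44 - -142 = 98 -> matches
step 15: r2 = -120 + -142 = -262 -> not what was recorded
First incorrect step: 15; the correct value is r2 = -262.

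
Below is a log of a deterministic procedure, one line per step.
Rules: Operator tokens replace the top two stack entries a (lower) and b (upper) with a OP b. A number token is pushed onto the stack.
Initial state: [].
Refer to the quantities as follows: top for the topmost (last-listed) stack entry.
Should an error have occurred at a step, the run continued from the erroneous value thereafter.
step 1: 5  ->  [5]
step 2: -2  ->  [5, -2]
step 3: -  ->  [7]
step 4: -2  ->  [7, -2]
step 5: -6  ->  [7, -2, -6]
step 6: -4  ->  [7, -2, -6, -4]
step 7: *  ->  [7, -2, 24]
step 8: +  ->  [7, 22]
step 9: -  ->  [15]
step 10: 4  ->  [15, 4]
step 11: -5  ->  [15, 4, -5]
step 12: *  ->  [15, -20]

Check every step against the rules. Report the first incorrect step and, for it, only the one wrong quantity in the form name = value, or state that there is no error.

Recomputing the run from the initial state:
step 1: [5]
step 2: [5, -2]
step 3: [7]
step 4: [7, -2]
step 5: [7, -2, -6]
step 6: [7, -2, -6, -4]
step 7: [7, -2, 24]
step 8: [7, 22]
step 9: [-15]
step 10: [-15, 4]
step 11: [-15, 4, -5]
step 12: [-15, -20]
The first disagreement with the log is at step 9, where the value should be top = -15.

step 9, top = -15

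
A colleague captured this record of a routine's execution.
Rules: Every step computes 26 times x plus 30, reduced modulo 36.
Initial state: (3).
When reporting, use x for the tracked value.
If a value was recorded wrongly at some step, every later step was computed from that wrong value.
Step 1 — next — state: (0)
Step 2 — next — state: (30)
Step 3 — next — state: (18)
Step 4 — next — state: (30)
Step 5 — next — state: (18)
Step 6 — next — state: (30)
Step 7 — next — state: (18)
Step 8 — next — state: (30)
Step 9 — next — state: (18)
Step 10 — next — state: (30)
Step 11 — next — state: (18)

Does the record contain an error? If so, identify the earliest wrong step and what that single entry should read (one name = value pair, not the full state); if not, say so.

Recomputing the run from the initial state:
step 1: x = 0
step 2: x = 30
step 3: x = 18
step 4: x = 30
step 5: x = 18
step 6: x = 30
step 7: x = 18
step 8: x = 30
step 9: x = 18
step 10: x = 30
step 11: x = 18
This matches the record at every step.

no error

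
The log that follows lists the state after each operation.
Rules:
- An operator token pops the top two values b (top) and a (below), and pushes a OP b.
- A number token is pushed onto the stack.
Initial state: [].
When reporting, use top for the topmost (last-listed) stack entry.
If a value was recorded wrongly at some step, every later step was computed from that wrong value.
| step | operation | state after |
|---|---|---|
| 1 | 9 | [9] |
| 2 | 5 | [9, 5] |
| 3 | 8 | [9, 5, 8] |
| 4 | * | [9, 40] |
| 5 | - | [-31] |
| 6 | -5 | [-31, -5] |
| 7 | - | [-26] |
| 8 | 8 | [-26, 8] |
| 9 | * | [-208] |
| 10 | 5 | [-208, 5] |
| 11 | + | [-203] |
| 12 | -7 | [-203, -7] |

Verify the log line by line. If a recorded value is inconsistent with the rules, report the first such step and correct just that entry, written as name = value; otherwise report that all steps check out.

no error

1. push 9: top = 9 (no discrepancy)
2. push 5: top = 5 (confirmed correct)
3. push 8: top = 8 (verified)
4. 5 * 8 = 40 (checks out)
5. 9 - 40 = -31 (exactly as logged)
6. push -5: top = -5 (in agreement)
7. -31 - -5 = -26 (verified)
8. push 8: top = 8 (exactly as logged)
9. -26 * 8 = -208 (matches)
10. push 5: top = 5 (in agreement)
11. -208 + 5 = -203 (matches)
12. push -7: top = -7 (agrees with the log)
All steps check out; nothing to correct.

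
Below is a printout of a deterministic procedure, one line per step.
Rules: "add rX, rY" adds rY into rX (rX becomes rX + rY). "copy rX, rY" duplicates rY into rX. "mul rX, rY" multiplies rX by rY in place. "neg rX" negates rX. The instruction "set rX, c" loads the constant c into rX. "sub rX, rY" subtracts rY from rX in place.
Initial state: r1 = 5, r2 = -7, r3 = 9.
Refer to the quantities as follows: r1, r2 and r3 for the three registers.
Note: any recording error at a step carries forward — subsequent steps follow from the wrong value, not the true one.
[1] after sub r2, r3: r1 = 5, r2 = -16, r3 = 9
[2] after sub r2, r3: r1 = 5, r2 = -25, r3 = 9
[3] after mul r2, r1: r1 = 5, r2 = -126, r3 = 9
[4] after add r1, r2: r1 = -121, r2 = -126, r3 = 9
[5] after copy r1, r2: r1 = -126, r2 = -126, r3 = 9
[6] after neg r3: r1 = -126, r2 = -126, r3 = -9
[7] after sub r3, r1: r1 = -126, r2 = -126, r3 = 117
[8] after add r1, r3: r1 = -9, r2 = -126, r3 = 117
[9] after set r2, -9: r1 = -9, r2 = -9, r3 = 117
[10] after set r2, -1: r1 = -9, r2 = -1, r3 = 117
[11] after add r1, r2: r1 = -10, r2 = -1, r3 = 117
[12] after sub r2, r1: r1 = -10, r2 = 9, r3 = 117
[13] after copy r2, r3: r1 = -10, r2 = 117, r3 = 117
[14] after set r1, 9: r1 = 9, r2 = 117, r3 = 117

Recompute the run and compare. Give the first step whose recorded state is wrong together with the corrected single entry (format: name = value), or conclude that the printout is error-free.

step 3, r2 = -125

step 1: r2 = -7 - 9 = -16 -> same as recorded
step 2: r2 = -16 - 9 = -25 -> agrees with the printout
step 3: r2 = -25 * 5 = -125 -> the printout has a different value
First incorrect step: 3; the correct value is r2 = -125.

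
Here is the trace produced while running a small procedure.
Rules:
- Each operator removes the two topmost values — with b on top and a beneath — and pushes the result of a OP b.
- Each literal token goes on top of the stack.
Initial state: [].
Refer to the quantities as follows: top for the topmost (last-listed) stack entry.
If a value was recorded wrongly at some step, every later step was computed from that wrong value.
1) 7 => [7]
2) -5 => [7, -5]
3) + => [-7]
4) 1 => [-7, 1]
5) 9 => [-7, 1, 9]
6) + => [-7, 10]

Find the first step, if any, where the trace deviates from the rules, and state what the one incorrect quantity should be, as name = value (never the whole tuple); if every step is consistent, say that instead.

1. push 7: top = 7 (agrees with the trace)
2. push -5: top = -5 (verified)
3. 7 + -5 = 2 (not what was recorded)
First deviation found at step 3; the corrected entry is top = 2.

step 3, top = 2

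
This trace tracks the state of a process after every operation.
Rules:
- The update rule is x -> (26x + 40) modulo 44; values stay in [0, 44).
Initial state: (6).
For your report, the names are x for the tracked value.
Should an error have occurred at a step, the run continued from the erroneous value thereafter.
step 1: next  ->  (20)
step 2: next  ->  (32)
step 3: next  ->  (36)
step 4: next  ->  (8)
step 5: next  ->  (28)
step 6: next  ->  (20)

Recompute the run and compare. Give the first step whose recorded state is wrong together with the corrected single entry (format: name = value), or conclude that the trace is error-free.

no error

Step 1: x = (26*6 + 40) mod 44 = 20 — no discrepancy.
Step 2: x = (26*20 + 40) mod 44 = 32 — in agreement.
Step 3: x = (26*32 + 40) mod 44 = 36 — no discrepancy.
Step 4: x = (26*36 + 40) mod 44 = 8 — in agreement.
Step 5: x = (26*8 + 40) mod 44 = 28 — consistent with the trace.
Step 6: x = (26*28 + 40) mod 44 = 20 — confirmed correct.
The recomputation confirms every line.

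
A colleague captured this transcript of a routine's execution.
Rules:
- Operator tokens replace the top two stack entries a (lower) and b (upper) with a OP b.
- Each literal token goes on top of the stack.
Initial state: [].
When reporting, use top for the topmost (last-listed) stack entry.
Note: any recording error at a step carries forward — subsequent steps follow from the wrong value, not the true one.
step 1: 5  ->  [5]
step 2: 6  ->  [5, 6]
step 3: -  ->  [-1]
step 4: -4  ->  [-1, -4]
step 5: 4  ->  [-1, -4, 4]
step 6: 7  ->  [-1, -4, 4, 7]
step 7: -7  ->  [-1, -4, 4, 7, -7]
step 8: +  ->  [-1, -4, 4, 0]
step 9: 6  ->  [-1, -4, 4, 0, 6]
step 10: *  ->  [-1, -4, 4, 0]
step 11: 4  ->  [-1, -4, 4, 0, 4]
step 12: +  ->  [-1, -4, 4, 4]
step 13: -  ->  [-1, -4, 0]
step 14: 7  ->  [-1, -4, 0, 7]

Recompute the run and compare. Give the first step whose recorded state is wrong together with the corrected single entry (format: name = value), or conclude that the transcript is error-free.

no error

Recomputing the run from the initial state:
step 1: [5]
step 2: [5, 6]
step 3: [-1]
step 4: [-1, -4]
step 5: [-1, -4, 4]
step 6: [-1, -4, 4, 7]
step 7: [-1, -4, 4, 7, -7]
step 8: [-1, -4, 4, 0]
step 9: [-1, -4, 4, 0, 6]
step 10: [-1, -4, 4, 0]
step 11: [-1, -4, 4, 0, 4]
step 12: [-1, -4, 4, 4]
step 13: [-1, -4, 0]
step 14: [-1, -4, 0, 7]
This matches the transcript at every step.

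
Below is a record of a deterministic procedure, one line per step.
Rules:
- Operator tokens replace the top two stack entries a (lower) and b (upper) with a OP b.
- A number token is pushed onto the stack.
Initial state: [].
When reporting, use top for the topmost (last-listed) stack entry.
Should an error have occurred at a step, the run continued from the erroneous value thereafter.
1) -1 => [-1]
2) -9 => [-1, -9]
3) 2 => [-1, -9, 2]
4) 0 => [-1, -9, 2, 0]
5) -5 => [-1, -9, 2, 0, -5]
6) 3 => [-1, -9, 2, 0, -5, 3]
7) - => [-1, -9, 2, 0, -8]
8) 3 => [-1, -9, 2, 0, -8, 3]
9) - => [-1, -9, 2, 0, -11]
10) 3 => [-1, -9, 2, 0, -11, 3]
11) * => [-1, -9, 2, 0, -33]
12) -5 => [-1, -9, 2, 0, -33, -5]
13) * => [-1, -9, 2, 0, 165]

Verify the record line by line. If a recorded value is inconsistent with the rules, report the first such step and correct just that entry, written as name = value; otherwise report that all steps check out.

Step 1: push -1: top = -1 — agrees with the record.
Step 2: push -9: top = -9 — checks out.
Step 3: push 2: top = 2 — in agreement.
Step 4: push 0: top = 0 — in agreement.
Step 5: push -5: top = -5 — confirmed correct.
Step 6: push 3: top = 3 — checks out.
Step 7: -5 - 3 = -8 — matches.
Step 8: push 3: top = 3 — confirmed correct.
Step 9: -8 - 3 = -11 — same as recorded.
Step 10: push 3: top = 3 — matches.
Step 11: -11 * 3 = -33 — same as recorded.
Step 12: push -5: top = -5 — no discrepancy.
Step 13: -33 * -5 = 165 — same as recorded.
The whole run recomputes cleanly — no discrepancies.

no error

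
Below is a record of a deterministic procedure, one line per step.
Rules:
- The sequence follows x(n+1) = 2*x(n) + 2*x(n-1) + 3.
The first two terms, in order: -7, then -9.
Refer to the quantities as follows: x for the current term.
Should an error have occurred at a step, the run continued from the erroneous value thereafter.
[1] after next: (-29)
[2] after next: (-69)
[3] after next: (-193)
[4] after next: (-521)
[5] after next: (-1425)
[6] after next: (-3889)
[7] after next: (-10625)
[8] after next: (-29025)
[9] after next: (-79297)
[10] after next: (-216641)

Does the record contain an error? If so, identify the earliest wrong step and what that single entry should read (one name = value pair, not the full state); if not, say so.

step 2, x = -73

Step 1: x = 2*(-9) + (2)*(-7) + (3) = -29 — no discrepancy.
Step 2: x = 2*(-29) + (2)*(-9) + (3) = -73 — the record has a different value.
First incorrect step: 2; the correct value is x = -73.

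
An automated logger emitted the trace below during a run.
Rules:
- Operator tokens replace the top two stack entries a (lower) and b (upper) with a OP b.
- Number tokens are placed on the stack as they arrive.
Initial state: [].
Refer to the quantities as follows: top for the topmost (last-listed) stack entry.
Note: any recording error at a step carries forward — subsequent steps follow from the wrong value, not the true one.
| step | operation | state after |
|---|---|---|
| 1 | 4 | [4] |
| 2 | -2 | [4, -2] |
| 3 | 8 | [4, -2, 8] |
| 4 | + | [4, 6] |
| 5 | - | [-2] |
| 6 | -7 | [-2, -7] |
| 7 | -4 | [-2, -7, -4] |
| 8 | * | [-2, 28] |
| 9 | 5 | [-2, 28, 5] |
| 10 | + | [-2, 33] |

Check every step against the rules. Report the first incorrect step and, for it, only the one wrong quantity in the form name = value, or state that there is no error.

Recomputing the run from the initial state:
step 1: [4]
step 2: [4, -2]
step 3: [4, -2, 8]
step 4: [4, 6]
step 5: [-2]
step 6: [-2, -7]
step 7: [-2, -7, -4]
step 8: [-2, 28]
step 9: [-2, 28, 5]
step 10: [-2, 33]
This matches the trace at every step.

no error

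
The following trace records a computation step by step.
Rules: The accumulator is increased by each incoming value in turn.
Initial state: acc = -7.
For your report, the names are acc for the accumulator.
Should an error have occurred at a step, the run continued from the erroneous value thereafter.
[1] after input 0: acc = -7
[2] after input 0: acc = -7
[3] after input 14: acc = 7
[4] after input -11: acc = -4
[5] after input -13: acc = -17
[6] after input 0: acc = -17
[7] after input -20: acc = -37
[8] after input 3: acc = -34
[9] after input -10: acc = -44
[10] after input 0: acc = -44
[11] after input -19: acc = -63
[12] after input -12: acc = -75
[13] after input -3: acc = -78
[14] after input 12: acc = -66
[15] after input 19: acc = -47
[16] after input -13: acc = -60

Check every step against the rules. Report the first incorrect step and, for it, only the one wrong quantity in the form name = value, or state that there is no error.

Recomputing the run from the initial state:
step 1: acc = -7
step 2: acc = -7
step 3: acc = 7
step 4: acc = -4
step 5: acc = -17
step 6: acc = -17
step 7: acc = -37
step 8: acc = -34
step 9: acc = -44
step 10: acc = -44
step 11: acc = -63
step 12: acc = -75
step 13: acc = -78
step 14: acc = -66
step 15: acc = -47
step 16: acc = -60
This matches the trace at every step.

no error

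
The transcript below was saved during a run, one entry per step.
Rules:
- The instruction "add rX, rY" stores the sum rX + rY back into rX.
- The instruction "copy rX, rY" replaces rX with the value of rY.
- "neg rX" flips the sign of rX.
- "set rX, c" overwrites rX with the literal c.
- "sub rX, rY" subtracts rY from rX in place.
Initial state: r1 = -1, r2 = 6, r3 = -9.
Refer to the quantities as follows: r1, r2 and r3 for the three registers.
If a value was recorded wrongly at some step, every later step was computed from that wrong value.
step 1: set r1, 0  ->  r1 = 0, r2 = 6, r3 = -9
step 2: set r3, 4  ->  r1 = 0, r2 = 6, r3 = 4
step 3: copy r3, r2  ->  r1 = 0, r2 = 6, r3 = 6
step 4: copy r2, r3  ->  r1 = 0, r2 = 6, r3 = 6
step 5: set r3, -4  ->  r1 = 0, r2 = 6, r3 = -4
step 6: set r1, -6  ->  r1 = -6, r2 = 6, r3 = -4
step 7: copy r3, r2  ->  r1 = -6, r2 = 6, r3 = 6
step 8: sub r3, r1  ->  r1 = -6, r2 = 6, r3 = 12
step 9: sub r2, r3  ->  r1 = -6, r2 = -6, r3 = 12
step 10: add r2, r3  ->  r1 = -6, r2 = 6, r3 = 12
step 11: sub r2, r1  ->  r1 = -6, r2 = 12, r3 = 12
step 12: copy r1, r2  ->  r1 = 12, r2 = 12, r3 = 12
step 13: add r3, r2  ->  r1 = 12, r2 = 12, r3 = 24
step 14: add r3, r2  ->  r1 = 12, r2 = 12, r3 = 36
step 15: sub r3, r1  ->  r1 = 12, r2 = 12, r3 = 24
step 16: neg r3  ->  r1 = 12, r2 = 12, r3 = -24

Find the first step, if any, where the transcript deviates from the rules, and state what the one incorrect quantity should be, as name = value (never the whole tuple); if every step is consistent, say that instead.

step 1: r1 = 0 -> confirmed correct
step 2: r3 = 4 -> in agreement
step 3: r3 = 6 -> exactly as logged
step 4: r2 = 6 -> matches
step 5: r3 = -4 -> verified
step 6: r1 = -6 -> checks out
step 7: r3 = 6 -> no discrepancy
step 8: r3 = 6 - -6 = 12 -> matches
step 9: r2 = 6 - 12 = -6 -> agrees with the transcript
step 10: r2 = -6 + 12 = 6 -> no discrepancy
step 11: r2 = 6 - -6 = 12 -> agrees with the transcript
step 12: r1 = 12 -> verified
step 13: r3 = 12 + 12 = 24 -> consistent with the transcript
step 14: r3 = 24 + 12 = 36 -> confirmed correct
step 15: r3 = 36 - 12 = 24 -> no discrepancy
step 16: r3 = -(24) = -24 -> in agreement
No step deviates from the rules.

no error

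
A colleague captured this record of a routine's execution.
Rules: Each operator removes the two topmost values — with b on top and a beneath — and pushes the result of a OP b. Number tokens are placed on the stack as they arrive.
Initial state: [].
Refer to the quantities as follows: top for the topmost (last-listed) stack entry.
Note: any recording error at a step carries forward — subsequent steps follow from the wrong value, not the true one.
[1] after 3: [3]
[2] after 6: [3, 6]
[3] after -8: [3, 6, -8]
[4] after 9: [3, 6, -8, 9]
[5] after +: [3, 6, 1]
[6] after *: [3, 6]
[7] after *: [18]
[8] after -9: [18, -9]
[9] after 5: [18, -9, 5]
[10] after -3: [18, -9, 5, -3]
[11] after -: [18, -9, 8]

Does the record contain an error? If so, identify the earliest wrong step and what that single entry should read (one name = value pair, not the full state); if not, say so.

step 1: push 3: top = 3 -> exactly as logged
step 2: push 6: top = 6 -> exactly as logged
step 3: push -8: top = -8 -> exactly as logged
step 4: push 9: top = 9 -> consistent with the record
step 5: -8 + 9 = 1 -> matches
step 6: 6 * 1 = 6 -> consistent with the record
step 7: 3 * 6 = 18 -> matches
step 8: push -9: top = -9 -> confirmed correct
step 9: push 5: top = 5 -> consistent with the record
step 10: push -3: top = -3 -> no discrepancy
step 11: 5 - -3 = 8 -> in agreement
The recomputation confirms every line.

no error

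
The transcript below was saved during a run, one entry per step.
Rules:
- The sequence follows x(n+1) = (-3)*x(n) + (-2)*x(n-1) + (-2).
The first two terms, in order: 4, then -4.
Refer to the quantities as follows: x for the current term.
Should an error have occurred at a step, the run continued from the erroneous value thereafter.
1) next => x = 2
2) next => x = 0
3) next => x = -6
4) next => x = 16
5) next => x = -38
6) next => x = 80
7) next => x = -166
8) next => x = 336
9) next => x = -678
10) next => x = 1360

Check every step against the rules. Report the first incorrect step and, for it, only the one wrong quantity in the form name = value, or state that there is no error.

no error

step 1: x = -3*(-4) + (-2)*(4) + (-2) = 2 -> checks out
step 2: x = -3*(2) + (-2)*(-4) + (-2) = 0 -> checks out
step 3: x = -3*(0) + (-2)*(2) + (-2) = -6 -> consistent with the transcript
step 4: x = -3*(-6) + (-2)*(0) + (-2) = 16 -> in agreement
step 5: x = -3*(16) + (-2)*(-6) + (-2) = -38 -> same as recorded
step 6: x = -3*(-38) + (-2)*(16) + (-2) = 80 -> no discrepancy
step 7: x = -3*(80) + (-2)*(-38) + (-2) = -166 -> agrees with the transcript
step 8: x = -3*(-166) + (-2)*(80) + (-2) = 336 -> same as recorded
step 9: x = -3*(336) + (-2)*(-166) + (-2) = -678 -> matches
step 10: x = -3*(-678) + (-2)*(336) + (-2) = 1360 -> same as recorded
Each recorded entry agrees with the recomputation.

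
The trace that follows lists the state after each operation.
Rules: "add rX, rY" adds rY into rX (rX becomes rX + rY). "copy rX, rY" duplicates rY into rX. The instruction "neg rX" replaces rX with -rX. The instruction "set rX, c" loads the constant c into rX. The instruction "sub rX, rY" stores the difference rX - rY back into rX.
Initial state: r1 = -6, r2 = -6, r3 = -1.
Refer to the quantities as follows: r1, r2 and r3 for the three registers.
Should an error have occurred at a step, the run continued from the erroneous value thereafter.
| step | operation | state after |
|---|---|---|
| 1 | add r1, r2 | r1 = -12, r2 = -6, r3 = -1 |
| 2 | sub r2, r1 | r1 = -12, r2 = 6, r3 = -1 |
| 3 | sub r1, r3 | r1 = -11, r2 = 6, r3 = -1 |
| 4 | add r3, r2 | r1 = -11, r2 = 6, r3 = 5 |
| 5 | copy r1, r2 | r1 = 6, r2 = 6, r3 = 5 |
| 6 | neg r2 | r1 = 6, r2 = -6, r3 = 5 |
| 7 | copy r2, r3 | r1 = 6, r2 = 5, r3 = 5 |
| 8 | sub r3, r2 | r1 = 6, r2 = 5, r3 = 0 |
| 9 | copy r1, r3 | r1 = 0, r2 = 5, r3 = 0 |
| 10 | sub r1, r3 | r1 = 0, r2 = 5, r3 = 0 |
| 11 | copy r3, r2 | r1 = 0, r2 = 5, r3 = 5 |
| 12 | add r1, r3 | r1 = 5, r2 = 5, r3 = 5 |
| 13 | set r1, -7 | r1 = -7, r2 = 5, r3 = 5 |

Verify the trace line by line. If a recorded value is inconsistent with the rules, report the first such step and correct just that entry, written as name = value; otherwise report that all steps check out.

no error

Recomputing the run from the initial state:
step 1: r1 = -12, r2 = -6, r3 = -1
step 2: r1 = -12, r2 = 6, r3 = -1
step 3: r1 = -11, r2 = 6, r3 = -1
step 4: r1 = -11, r2 = 6, r3 = 5
step 5: r1 = 6, r2 = 6, r3 = 5
step 6: r1 = 6, r2 = -6, r3 = 5
step 7: r1 = 6, r2 = 5, r3 = 5
step 8: r1 = 6, r2 = 5, r3 = 0
step 9: r1 = 0, r2 = 5, r3 = 0
step 10: r1 = 0, r2 = 5, r3 = 0
step 11: r1 = 0, r2 = 5, r3 = 5
step 12: r1 = 5, r2 = 5, r3 = 5
step 13: r1 = -7, r2 = 5, r3 = 5
This matches the trace at every step.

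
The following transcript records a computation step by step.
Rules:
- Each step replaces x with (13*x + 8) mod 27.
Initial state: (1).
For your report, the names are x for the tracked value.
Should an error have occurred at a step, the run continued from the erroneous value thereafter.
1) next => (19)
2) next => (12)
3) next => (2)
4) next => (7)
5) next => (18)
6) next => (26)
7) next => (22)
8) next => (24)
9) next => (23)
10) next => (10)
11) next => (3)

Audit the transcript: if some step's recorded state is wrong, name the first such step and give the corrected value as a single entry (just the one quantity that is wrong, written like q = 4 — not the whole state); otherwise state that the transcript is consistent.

step 1: x = (13*1 + 8) mod 27 = 21 -> a discrepancy with the transcript
First incorrect step: 1; the correct value is x = 21.

step 1, x = 21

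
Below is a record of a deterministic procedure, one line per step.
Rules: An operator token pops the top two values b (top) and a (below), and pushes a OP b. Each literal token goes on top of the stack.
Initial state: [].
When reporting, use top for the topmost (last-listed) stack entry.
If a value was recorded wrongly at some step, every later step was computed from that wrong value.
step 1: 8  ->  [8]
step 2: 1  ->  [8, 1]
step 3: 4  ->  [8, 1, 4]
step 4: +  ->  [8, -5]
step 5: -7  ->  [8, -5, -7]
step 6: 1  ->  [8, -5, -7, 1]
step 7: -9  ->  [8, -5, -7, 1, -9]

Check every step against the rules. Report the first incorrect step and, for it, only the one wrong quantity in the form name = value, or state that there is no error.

step 4, top = 5

Recomputing the run from the initial state:
step 1: [8]
step 2: [8, 1]
step 3: [8, 1, 4]
step 4: [8, 5]
step 5: [8, 5, -7]
step 6: [8, 5, -7, 1]
step 7: [8, 5, -7, 1, -9]
The first disagreement with the record is at step 4, where the value should be top = 5.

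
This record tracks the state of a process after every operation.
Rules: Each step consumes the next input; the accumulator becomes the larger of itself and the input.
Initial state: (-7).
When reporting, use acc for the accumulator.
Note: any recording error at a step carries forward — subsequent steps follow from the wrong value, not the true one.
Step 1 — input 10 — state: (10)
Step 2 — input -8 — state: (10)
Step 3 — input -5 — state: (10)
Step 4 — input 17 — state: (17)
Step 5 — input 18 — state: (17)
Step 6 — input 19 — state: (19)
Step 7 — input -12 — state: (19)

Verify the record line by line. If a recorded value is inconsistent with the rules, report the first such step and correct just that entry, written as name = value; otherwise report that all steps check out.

step 5, acc = 18

Recomputing the run from the initial state:
step 1: acc = 10
step 2: acc = 10
step 3: acc = 10
step 4: acc = 17
step 5: acc = 18
step 6: acc = 19
step 7: acc = 19
The first disagreement with the record is at step 5, where the value should be acc = 18.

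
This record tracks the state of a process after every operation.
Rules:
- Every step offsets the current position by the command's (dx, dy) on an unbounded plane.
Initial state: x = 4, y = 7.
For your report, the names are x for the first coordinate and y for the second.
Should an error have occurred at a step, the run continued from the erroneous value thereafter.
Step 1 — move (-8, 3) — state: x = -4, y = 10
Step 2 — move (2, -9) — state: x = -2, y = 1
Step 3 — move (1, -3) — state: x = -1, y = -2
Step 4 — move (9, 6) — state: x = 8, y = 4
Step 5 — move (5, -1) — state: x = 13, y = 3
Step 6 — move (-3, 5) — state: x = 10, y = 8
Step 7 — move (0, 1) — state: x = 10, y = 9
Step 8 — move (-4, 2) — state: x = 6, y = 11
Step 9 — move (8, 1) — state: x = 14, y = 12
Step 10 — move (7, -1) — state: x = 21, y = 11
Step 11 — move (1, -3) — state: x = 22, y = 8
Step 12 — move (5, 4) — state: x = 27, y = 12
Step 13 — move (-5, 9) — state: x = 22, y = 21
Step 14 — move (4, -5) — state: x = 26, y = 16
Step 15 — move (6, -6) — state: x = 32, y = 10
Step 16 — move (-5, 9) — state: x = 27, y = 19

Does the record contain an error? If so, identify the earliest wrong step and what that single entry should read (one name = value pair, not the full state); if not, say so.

no error

Recomputing the run from the initial state:
step 1: x = -4, y = 10
step 2: x = -2, y = 1
step 3: x = -1, y = -2
step 4: x = 8, y = 4
step 5: x = 13, y = 3
step 6: x = 10, y = 8
step 7: x = 10, y = 9
step 8: x = 6, y = 11
step 9: x = 14, y = 12
step 10: x = 21, y = 11
step 11: x = 22, y = 8
step 12: x = 27, y = 12
step 13: x = 22, y = 21
step 14: x = 26, y = 16
step 15: x = 32, y = 10
step 16: x = 27, y = 19
This matches the record at every step.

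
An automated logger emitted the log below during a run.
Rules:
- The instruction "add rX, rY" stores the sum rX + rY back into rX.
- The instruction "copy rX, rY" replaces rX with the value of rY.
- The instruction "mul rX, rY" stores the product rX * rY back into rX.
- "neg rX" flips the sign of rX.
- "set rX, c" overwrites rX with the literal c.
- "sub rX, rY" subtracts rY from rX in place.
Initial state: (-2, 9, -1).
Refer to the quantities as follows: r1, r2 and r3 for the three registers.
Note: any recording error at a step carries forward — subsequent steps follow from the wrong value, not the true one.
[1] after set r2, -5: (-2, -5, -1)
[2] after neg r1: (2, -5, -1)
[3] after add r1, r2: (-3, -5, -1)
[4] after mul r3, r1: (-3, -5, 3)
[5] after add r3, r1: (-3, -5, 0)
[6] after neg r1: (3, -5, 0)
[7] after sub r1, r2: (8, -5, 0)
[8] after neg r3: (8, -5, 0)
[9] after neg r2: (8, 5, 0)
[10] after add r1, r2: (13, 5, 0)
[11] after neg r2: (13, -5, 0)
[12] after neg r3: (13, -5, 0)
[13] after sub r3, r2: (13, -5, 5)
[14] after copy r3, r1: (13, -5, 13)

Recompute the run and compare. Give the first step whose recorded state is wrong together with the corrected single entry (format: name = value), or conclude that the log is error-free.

no error

Recomputing the run from the initial state:
step 1: r1 = -2, r2 = -5, r3 = -1
step 2: r1 = 2, r2 = -5, r3 = -1
step 3: r1 = -3, r2 = -5, r3 = -1
step 4: r1 = -3, r2 = -5, r3 = 3
step 5: r1 = -3, r2 = -5, r3 = 0
step 6: r1 = 3, r2 = -5, r3 = 0
step 7: r1 = 8, r2 = -5, r3 = 0
step 8: r1 = 8, r2 = -5, r3 = 0
step 9: r1 = 8, r2 = 5, r3 = 0
step 10: r1 = 13, r2 = 5, r3 = 0
step 11: r1 = 13, r2 = -5, r3 = 0
step 12: r1 = 13, r2 = -5, r3 = 0
step 13: r1 = 13, r2 = -5, r3 = 5
step 14: r1 = 13, r2 = -5, r3 = 13
This matches the log at every step.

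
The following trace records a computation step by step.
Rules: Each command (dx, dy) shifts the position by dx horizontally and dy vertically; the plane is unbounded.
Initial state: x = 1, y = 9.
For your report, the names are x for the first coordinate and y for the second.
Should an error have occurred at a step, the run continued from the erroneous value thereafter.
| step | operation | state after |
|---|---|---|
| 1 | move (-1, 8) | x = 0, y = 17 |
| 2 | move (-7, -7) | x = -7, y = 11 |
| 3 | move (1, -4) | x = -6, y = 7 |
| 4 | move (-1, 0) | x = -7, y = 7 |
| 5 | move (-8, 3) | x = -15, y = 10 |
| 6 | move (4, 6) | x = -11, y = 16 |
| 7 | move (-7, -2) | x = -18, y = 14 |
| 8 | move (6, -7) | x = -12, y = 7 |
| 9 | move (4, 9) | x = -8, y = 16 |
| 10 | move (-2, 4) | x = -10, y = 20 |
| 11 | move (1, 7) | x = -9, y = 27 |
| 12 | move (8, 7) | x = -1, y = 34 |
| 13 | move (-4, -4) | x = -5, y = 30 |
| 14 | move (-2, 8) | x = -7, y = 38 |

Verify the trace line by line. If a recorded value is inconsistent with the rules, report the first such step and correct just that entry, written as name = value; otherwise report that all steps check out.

step 2, y = 10

step 1: x = 1 + (-1) = 0, y = 9 + (8) = 17 -> exactly as logged
step 2: x = 0 + (-7) = -7, y = 17 + (-7) = 10 -> a discrepancy with the trace
Conclusion: step 2 carries the first error; the entry should be y = 10.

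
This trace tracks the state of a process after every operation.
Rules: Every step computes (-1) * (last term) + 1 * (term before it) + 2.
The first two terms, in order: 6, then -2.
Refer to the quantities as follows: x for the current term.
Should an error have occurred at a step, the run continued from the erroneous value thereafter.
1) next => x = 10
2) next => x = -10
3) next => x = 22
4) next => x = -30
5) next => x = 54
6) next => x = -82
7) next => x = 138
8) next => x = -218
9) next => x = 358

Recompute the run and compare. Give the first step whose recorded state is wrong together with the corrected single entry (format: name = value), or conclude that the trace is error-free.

no error

Recomputing the run from the initial state:
step 1: x = 10
step 2: x = -10
step 3: x = 22
step 4: x = -30
step 5: x = 54
step 6: x = -82
step 7: x = 138
step 8: x = -218
step 9: x = 358
This matches the trace at every step.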